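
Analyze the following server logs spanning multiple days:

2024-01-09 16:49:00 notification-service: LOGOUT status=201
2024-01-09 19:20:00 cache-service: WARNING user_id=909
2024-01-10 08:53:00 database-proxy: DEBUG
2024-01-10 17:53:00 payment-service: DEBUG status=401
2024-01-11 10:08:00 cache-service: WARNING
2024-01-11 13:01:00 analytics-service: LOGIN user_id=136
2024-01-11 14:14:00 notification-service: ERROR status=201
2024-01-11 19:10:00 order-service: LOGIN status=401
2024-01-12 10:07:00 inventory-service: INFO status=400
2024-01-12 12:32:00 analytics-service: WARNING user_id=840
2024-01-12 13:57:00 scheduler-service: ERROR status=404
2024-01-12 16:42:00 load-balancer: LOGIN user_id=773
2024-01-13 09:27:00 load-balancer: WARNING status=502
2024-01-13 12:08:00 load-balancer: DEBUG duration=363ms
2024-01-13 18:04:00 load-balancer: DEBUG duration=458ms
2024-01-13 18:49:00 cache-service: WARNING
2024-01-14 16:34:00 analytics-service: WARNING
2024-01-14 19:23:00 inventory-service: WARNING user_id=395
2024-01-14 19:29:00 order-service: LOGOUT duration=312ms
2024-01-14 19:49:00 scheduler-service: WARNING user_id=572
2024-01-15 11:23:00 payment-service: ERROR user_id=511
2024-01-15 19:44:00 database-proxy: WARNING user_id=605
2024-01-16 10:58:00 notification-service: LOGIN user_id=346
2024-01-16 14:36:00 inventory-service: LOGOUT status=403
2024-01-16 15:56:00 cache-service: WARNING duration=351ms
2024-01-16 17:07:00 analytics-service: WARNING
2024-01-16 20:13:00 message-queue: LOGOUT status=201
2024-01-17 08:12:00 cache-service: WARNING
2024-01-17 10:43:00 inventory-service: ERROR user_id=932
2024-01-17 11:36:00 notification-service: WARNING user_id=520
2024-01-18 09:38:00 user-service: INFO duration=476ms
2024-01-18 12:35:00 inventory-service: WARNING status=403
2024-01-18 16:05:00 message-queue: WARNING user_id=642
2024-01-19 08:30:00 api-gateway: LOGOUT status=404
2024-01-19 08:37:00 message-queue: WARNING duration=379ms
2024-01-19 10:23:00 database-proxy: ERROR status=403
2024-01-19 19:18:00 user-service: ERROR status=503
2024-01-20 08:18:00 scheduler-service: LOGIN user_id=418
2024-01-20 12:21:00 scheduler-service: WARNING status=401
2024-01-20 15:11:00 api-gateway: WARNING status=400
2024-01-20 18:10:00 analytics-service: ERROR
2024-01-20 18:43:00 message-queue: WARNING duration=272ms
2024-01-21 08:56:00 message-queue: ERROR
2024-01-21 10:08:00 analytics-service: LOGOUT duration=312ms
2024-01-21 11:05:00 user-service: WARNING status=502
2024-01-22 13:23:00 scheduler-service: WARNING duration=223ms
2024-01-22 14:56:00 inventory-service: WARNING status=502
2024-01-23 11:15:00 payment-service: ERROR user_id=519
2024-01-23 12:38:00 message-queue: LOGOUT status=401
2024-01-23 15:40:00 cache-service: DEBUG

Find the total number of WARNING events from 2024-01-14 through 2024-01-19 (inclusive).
11

To filter by date range:

1. Date range: 2024-01-14 through 2024-01-19, both dates inclusive
2. Filter for WARNING events whose date falls in this range
3. Count matching events: 11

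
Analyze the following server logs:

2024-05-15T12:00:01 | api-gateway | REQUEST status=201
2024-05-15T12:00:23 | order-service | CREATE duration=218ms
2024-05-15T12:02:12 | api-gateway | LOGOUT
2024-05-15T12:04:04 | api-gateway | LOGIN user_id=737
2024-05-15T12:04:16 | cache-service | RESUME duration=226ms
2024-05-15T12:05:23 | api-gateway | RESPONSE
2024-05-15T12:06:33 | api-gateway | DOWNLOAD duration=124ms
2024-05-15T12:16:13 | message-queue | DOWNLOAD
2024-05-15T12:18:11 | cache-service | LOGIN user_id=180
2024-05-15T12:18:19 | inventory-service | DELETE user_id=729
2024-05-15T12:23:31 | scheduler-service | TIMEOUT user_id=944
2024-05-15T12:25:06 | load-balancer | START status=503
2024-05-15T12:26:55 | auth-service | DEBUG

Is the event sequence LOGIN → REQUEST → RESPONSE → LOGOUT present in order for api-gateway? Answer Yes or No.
No

To verify sequence order:

1. Find all events in sequence LOGIN → REQUEST → RESPONSE → LOGOUT for api-gateway
2. Extract their timestamps
3. Check if timestamps are in ascending order
4. Result: No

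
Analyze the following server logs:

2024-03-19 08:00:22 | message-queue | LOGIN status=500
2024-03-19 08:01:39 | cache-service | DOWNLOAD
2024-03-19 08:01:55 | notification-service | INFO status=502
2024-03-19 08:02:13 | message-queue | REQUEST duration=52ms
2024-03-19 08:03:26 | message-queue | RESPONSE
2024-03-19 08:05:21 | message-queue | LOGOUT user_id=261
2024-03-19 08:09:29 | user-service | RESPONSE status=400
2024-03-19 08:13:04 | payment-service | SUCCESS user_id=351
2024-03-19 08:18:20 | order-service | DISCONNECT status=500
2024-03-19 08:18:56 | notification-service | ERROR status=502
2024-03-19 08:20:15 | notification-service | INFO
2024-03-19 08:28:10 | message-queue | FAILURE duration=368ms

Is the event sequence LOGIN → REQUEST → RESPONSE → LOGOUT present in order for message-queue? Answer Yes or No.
Yes

To verify sequence order:

1. Find all events in sequence LOGIN → REQUEST → RESPONSE → LOGOUT for message-queue
2. Extract their timestamps
3. Check if timestamps are in ascending order
4. Result: Yes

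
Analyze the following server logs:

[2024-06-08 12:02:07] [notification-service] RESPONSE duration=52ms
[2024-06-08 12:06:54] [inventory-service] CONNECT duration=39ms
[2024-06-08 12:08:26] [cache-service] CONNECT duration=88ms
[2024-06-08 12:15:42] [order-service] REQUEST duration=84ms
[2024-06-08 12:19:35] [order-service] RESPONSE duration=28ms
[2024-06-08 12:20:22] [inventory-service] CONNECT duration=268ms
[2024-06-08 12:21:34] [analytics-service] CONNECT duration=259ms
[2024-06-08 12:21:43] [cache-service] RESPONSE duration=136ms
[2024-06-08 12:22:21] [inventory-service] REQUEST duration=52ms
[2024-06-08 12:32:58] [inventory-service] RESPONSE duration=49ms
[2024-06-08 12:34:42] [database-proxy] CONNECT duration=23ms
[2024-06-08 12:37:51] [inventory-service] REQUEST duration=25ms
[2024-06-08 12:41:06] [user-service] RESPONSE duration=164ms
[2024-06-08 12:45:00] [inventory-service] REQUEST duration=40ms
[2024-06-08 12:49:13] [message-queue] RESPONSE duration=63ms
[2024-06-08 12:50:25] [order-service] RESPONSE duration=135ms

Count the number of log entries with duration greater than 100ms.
5

To count timeouts:

1. Threshold: 100ms
2. Extract duration from each log entry
3. Count entries where duration > 100
4. Timeout count: 5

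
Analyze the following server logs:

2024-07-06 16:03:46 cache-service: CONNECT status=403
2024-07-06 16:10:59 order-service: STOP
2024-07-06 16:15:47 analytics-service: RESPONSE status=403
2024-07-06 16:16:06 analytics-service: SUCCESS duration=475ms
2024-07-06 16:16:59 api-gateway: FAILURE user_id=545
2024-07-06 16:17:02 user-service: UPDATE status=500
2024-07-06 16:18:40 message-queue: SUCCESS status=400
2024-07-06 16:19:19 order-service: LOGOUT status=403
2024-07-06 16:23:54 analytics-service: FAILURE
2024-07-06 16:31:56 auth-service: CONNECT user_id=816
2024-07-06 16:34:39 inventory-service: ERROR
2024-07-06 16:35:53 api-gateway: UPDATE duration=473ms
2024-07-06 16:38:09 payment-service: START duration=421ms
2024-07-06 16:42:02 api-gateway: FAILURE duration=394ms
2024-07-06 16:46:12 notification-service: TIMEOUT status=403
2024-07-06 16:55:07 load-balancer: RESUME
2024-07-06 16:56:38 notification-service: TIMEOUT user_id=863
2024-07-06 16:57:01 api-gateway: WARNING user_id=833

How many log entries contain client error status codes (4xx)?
5

To find matching entries:

1. Pattern to match: client error status codes (4xx)
2. Scan each log entry for the pattern
3. Count matches: 5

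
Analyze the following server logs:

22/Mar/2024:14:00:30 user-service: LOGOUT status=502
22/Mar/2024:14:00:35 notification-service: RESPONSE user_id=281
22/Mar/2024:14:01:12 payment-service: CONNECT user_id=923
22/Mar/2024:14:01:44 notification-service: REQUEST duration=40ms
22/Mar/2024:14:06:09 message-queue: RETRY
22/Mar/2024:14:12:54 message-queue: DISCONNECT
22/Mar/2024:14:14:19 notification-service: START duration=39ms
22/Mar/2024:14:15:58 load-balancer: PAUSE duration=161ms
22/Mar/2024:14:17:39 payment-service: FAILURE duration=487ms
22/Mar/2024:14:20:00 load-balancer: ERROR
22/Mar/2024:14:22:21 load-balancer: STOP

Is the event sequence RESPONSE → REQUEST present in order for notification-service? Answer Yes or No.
Yes

To verify sequence order:

1. Find all events in sequence RESPONSE → REQUEST for notification-service
2. Extract their timestamps
3. Check if timestamps are in ascending order
4. Result: Yes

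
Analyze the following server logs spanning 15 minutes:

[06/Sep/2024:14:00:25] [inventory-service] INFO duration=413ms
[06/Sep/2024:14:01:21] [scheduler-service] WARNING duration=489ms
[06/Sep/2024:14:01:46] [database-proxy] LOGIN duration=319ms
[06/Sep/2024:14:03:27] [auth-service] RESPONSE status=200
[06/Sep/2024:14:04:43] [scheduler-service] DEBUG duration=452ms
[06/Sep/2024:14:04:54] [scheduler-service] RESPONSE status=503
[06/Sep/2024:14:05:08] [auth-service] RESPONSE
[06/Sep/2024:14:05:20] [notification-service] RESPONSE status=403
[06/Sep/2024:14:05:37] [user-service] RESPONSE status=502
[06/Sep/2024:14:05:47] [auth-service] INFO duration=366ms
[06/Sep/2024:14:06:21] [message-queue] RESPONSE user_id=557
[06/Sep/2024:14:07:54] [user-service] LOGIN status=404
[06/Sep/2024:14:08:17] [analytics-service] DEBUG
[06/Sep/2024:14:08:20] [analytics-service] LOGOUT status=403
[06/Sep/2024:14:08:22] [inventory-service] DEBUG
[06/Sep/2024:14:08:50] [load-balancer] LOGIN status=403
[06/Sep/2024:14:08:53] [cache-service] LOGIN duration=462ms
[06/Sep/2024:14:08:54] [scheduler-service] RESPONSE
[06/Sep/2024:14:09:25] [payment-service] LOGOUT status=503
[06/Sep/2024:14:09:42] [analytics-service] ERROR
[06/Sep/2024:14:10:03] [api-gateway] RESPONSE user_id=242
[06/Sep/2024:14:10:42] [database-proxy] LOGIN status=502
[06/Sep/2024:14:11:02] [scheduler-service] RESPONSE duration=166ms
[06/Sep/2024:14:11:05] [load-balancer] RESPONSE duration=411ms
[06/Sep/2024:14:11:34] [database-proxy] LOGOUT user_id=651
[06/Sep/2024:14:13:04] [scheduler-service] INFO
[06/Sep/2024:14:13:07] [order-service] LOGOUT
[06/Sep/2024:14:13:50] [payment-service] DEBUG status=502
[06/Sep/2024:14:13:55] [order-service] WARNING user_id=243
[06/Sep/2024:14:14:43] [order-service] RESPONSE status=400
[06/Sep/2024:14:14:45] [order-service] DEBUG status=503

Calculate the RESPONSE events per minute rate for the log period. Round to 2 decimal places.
0.73

To calculate the rate:

1. Count total RESPONSE events: 11
2. Total time period: 15 minutes
3. Rate = 11 / 15 = 0.73 events per minute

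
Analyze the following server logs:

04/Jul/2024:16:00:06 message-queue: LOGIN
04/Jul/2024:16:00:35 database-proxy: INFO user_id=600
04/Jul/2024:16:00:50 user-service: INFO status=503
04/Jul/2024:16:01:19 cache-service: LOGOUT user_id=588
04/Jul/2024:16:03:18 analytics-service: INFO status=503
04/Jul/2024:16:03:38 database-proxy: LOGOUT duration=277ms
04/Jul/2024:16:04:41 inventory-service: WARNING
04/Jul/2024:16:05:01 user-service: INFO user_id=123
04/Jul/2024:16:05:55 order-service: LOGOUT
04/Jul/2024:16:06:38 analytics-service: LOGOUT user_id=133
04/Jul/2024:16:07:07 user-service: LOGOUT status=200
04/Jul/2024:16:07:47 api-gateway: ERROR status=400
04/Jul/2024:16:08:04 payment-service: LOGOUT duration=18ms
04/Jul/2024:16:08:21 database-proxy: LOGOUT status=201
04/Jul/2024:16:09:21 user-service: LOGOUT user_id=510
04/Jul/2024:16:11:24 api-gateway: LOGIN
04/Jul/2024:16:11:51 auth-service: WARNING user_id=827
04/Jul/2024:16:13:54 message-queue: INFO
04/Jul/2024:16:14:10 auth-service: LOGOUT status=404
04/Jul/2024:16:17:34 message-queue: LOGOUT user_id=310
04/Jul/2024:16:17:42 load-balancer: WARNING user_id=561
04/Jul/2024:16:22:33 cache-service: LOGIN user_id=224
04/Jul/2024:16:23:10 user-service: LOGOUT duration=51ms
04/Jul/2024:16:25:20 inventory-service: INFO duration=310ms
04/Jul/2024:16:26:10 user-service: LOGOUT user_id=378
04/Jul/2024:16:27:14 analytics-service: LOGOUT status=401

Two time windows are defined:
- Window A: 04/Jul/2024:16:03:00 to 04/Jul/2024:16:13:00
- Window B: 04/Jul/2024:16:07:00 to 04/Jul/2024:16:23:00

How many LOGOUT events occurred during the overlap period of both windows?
4

To find overlap events:

1. Window A: 04/Jul/2024:16:03:00 to 04/Jul/2024:16:13:00
2. Window B: 04/Jul/2024:16:07:00 to 04/Jul/2024:16:23:00
3. Overlap period: 04/Jul/2024:16:07:00 to 04/Jul/2024:16:13:00
4. Count LOGOUT events in overlap: 4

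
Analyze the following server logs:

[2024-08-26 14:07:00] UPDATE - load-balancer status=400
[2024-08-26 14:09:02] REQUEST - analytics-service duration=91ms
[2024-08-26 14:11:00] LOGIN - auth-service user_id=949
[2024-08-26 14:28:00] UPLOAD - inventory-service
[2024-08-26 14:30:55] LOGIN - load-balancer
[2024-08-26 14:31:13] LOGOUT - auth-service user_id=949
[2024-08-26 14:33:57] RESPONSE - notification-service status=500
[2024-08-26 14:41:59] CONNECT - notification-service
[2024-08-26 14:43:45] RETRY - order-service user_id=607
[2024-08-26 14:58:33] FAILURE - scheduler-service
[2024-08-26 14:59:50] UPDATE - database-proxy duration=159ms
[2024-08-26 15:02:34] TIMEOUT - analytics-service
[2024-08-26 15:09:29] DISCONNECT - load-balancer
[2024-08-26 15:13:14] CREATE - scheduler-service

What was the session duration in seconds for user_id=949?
1213

To calculate session duration:

1. Find LOGIN event for user_id=949: 2024-08-26 14:11:00
2. Find LOGOUT event for user_id=949: 2024-08-26 14:31:13
3. Session duration: 2024-08-26 14:31:13 - 2024-08-26 14:11:00 = 1213 seconds (20 minutes)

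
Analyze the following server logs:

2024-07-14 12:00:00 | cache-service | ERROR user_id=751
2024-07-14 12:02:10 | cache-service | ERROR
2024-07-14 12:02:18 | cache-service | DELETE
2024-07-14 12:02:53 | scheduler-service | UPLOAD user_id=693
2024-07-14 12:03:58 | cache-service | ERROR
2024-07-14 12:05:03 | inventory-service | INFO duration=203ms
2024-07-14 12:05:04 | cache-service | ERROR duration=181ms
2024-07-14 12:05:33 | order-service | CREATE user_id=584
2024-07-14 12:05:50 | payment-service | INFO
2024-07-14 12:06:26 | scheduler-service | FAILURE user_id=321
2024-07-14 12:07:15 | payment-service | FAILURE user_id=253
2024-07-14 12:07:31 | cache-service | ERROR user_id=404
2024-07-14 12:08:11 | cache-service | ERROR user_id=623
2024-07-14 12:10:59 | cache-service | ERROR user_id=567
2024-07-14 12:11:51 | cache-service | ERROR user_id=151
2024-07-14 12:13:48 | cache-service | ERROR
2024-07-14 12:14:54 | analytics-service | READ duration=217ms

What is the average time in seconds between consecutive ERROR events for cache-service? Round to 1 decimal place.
103.5

To calculate average interval:

1. Find all ERROR events for cache-service in order
2. Calculate time gaps between consecutive events
3. Compute mean of gaps: 828 / 8 = 103.5 seconds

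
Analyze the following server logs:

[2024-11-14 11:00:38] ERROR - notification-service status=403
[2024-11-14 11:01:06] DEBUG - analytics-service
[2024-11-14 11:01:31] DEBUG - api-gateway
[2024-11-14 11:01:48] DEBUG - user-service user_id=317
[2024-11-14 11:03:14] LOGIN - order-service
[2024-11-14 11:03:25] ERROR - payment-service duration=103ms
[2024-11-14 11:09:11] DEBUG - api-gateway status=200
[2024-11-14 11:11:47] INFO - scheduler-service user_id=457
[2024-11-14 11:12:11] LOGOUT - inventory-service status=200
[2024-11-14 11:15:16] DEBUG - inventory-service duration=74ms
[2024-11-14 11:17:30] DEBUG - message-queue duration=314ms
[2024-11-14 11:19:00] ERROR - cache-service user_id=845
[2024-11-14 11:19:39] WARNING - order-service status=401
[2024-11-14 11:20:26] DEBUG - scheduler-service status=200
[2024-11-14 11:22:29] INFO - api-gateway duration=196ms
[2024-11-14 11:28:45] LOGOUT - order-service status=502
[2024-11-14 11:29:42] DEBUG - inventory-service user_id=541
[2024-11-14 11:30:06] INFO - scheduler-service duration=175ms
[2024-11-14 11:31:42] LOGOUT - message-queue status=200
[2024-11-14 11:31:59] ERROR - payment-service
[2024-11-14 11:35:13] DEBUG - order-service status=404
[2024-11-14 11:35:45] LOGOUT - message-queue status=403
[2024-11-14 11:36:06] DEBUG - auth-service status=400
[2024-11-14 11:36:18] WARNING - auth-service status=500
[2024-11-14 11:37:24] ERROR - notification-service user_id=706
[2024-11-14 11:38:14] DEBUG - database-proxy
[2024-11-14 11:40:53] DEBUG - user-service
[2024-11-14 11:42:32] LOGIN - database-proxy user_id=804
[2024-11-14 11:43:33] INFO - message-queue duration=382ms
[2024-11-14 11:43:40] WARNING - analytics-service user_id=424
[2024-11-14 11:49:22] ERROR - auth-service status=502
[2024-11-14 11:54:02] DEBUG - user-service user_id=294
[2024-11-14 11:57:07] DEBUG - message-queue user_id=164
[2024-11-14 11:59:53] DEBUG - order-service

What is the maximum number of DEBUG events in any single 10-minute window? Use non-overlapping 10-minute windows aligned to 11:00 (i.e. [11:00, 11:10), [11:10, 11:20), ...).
4

To find the burst window:

1. Divide the log period into non-overlapping 10-minute windows starting at 11:00
2. Count DEBUG events in each window
3. Find the window with maximum count
4. Maximum events in a window: 4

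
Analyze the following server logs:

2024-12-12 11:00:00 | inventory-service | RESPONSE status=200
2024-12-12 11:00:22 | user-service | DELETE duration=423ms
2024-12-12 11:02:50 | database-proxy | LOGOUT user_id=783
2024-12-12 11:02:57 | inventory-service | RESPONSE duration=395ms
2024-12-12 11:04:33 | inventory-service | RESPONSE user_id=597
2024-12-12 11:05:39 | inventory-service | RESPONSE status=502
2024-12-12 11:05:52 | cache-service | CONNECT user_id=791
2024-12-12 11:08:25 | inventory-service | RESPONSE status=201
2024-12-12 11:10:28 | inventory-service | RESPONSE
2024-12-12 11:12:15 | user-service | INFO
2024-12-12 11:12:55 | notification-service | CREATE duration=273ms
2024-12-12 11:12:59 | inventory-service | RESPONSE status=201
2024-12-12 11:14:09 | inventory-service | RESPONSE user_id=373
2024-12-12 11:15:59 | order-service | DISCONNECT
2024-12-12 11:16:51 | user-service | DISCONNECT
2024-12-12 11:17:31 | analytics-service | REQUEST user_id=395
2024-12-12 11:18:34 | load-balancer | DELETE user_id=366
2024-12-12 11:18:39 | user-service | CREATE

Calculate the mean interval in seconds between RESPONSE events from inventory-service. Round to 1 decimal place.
121.3

To calculate average interval:

1. Find all RESPONSE events for inventory-service in order
2. Calculate time gaps between consecutive events
3. Compute mean of gaps: 849 / 7 = 121.3 seconds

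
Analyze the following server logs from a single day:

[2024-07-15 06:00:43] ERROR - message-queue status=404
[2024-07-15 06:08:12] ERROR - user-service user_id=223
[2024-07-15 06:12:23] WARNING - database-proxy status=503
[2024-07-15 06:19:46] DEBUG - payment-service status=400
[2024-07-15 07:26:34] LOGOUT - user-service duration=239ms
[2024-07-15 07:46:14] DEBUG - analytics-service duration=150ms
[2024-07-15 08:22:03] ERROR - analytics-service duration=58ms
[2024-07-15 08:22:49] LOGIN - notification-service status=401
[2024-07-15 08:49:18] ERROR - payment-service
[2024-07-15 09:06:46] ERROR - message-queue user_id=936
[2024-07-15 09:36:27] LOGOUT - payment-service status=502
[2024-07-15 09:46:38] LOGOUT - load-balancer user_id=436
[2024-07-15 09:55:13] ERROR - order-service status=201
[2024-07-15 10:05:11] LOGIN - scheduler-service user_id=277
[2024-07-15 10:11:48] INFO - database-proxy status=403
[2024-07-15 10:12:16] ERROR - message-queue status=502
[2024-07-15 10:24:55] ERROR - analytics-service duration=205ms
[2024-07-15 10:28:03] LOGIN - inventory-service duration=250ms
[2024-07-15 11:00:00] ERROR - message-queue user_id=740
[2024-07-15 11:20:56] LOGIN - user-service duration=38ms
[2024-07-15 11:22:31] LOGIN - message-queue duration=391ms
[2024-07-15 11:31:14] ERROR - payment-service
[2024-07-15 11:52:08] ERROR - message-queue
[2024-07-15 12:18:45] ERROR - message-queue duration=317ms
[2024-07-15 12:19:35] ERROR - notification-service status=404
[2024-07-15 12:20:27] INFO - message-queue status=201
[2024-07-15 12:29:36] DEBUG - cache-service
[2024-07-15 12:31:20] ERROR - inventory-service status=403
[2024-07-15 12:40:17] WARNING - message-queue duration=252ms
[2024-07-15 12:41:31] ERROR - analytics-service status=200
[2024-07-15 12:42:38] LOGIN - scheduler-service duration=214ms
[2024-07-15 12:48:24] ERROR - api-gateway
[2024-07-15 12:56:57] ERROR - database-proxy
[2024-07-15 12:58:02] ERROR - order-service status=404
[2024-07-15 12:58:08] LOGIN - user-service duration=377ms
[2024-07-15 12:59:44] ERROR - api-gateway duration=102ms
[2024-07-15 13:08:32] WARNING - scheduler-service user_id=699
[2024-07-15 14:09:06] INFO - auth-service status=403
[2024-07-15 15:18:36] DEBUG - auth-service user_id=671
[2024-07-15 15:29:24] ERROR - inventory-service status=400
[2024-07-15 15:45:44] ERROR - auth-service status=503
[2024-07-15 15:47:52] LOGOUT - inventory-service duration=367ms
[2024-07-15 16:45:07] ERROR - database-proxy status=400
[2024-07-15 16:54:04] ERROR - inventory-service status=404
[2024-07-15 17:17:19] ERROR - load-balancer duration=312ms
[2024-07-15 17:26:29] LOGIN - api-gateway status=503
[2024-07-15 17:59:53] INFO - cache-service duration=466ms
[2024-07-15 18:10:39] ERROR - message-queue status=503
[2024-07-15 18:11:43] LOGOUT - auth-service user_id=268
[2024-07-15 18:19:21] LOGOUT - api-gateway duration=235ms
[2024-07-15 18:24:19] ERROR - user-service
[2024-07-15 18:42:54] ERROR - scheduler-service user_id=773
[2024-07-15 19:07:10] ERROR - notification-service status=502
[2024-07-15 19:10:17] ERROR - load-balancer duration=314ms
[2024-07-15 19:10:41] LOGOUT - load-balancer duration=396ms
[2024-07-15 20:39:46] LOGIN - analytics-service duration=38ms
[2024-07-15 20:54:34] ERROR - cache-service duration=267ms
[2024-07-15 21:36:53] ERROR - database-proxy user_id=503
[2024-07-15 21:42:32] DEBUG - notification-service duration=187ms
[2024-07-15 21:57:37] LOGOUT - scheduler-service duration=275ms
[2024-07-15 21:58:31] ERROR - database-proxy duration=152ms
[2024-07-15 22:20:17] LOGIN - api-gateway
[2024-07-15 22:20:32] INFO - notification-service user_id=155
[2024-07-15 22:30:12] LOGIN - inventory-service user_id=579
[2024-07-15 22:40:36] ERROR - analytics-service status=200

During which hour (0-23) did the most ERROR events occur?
12

To find the peak hour:

1. Group all ERROR events by hour
2. Count events in each hour
3. Find hour with maximum count
4. Peak hour: 12 (with 8 events)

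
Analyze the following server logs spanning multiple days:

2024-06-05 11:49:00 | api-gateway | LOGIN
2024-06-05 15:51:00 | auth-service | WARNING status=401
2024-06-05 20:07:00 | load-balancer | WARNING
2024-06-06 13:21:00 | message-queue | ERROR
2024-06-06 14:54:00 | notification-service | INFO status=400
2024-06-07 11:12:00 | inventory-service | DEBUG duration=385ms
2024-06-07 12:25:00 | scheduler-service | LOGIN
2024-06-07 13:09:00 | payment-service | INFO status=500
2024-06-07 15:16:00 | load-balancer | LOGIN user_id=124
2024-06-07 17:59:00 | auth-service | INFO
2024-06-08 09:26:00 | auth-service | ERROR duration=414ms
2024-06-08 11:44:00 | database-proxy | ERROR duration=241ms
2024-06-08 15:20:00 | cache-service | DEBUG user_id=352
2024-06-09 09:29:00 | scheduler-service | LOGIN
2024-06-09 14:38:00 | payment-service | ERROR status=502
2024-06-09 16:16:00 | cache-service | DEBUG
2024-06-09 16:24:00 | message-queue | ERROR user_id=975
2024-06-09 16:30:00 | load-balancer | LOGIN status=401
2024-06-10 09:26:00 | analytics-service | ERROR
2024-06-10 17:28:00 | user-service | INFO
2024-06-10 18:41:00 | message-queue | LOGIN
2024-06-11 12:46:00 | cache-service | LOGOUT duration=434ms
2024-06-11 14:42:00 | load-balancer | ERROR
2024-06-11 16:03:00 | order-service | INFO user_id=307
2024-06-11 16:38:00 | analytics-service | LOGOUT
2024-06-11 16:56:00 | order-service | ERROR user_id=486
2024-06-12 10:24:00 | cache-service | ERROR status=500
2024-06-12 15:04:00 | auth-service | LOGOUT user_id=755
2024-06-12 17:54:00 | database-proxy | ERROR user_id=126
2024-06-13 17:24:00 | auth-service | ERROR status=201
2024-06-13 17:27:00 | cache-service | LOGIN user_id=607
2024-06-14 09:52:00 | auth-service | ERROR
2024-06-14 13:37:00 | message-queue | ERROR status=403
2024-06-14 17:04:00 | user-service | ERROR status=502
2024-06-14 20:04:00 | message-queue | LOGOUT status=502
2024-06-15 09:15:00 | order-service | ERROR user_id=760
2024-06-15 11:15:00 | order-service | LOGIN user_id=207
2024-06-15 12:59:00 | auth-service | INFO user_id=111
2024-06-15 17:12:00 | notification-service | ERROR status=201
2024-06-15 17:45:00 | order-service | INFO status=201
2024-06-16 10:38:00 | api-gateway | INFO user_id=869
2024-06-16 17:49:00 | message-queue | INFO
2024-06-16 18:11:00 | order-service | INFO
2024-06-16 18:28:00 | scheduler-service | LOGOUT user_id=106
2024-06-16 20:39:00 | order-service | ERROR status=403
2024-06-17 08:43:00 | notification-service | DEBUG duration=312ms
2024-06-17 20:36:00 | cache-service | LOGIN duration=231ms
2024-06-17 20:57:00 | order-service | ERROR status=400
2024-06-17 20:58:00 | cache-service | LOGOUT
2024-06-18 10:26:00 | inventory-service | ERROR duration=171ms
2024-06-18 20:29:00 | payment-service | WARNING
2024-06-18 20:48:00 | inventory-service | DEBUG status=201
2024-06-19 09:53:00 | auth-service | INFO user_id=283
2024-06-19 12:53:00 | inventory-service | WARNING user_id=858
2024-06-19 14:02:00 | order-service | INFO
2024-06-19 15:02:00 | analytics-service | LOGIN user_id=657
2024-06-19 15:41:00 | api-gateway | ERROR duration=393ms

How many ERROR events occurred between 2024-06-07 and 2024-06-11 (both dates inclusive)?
7

To filter by date range:

1. Date range: 2024-06-07 through 2024-06-11, both dates inclusive
2. Filter for ERROR events whose date falls in this range
3. Count matching events: 7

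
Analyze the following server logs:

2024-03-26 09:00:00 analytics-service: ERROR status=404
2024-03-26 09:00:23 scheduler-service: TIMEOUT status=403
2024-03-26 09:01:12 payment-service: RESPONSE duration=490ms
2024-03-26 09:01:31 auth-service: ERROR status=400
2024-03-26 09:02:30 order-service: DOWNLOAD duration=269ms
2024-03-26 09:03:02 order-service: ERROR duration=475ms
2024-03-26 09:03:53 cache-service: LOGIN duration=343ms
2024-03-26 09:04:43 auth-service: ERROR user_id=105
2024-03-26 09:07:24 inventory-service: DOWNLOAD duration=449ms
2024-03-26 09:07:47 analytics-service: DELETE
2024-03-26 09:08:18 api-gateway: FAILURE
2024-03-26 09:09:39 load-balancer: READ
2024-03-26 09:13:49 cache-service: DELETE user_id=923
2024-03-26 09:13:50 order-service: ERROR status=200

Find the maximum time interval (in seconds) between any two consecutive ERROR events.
547

To find the longest gap:

1. Extract all ERROR events in chronological order
2. Calculate time differences between consecutive events
3. Find the maximum difference
4. Longest gap: 547 seconds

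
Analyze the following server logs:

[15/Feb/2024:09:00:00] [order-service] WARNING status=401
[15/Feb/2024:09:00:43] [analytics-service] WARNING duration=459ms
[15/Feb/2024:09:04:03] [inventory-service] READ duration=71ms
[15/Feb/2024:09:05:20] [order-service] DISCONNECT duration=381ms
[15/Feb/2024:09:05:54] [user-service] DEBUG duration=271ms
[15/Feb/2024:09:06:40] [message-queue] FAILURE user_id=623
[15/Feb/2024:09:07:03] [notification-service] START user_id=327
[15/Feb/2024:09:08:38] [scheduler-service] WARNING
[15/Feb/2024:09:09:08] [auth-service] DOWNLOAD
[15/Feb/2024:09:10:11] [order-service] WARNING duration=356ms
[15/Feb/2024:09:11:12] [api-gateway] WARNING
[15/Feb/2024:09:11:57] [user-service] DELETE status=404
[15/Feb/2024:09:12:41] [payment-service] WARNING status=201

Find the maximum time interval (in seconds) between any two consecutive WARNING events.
475

To find the longest gap:

1. Extract all WARNING events in chronological order
2. Calculate time differences between consecutive events
3. Find the maximum difference
4. Longest gap: 475 seconds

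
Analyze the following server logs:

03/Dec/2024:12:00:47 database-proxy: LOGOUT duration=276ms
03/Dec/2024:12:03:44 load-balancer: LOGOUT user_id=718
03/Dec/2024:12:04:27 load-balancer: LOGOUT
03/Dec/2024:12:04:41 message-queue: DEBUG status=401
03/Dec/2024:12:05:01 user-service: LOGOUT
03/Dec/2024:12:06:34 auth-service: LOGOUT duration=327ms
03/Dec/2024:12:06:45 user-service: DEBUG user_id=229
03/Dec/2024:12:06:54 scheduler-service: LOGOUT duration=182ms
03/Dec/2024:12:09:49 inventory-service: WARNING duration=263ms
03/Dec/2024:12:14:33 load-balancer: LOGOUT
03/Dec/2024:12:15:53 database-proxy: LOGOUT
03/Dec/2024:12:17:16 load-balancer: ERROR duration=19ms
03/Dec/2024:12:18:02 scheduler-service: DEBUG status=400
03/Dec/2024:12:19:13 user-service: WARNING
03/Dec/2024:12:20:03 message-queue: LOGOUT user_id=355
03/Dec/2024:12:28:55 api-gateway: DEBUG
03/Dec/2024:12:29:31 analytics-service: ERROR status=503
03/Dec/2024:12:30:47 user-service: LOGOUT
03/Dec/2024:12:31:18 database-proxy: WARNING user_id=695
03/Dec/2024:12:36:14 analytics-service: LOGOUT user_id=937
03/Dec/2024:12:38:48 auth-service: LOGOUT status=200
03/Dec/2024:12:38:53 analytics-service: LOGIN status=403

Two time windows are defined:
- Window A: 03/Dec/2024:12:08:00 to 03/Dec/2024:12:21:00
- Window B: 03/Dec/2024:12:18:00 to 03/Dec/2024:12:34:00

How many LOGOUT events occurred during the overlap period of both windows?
1

To find overlap events:

1. Window A: 03/Dec/2024:12:08:00 to 03/Dec/2024:12:21:00
2. Window B: 03/Dec/2024:12:18:00 to 03/Dec/2024:12:34:00
3. Overlap period: 03/Dec/2024:12:18:00 to 03/Dec/2024:12:21:00
4. Count LOGOUT events in overlap: 1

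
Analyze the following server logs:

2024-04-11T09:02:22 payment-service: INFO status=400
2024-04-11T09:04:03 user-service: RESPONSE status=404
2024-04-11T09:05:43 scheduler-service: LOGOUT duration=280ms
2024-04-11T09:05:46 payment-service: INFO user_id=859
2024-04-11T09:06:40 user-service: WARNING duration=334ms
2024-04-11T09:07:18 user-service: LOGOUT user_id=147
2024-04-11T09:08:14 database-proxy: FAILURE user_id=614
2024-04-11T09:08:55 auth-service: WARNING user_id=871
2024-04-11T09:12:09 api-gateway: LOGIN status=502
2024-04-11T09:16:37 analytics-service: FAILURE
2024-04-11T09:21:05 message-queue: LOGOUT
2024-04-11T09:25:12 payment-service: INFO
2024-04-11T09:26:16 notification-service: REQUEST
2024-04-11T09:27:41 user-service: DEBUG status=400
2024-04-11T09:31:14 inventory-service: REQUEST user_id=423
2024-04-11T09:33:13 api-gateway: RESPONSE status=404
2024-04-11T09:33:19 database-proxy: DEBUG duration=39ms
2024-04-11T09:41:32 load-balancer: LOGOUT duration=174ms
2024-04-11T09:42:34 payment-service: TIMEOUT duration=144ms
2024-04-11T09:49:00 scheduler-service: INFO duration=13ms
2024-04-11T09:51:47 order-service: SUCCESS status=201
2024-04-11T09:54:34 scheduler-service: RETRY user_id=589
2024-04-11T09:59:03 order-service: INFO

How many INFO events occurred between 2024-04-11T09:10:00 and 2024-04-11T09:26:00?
1

To count events in the time window:

1. Window boundaries: 2024-04-11T09:10:00 to 2024-04-11T09:26:00
2. Filter for INFO events within this window
3. Count matching events: 1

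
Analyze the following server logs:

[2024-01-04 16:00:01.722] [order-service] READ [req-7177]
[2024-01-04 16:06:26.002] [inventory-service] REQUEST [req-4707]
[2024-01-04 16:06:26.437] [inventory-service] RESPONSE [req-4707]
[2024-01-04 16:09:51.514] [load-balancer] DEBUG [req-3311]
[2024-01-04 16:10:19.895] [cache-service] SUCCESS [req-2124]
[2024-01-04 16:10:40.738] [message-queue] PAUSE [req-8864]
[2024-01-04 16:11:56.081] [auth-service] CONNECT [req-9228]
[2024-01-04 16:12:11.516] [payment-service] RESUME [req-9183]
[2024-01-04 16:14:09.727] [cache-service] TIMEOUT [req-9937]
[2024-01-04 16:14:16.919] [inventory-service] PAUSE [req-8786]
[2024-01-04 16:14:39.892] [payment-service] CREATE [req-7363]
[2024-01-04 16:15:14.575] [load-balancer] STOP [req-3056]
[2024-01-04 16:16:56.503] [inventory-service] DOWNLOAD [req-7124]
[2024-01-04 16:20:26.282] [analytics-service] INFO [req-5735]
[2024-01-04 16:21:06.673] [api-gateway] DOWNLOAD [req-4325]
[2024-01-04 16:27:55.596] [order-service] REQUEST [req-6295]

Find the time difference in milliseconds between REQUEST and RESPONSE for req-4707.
435

To calculate latency:

1. Find REQUEST with id req-4707: 2024-01-04 16:06:26.002
2. Find RESPONSE with id req-4707: 2024-01-04 16:06:26.437
3. Latency: 2024-01-04 16:06:26.437 - 2024-01-04 16:06:26.002 = 435ms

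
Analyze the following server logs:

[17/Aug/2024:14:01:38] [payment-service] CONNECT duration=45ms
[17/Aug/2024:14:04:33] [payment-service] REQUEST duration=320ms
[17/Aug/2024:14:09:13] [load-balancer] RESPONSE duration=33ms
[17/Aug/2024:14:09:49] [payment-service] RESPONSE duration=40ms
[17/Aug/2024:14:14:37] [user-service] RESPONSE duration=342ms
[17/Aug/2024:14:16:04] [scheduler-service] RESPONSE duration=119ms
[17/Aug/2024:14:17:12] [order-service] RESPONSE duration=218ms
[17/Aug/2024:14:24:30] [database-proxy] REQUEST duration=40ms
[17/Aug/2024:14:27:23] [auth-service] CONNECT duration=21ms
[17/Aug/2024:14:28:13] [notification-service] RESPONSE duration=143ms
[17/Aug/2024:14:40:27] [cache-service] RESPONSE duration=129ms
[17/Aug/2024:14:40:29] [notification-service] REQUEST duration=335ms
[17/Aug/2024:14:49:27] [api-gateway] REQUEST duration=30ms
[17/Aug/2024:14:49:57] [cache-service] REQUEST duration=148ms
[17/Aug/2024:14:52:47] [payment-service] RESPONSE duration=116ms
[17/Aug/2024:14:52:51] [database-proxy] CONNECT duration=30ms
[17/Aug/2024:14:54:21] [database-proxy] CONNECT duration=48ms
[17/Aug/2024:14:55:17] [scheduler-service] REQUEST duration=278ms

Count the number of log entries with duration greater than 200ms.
5

To count timeouts:

1. Threshold: 200ms
2. Extract duration from each log entry
3. Count entries where duration > 200
4. Timeout count: 5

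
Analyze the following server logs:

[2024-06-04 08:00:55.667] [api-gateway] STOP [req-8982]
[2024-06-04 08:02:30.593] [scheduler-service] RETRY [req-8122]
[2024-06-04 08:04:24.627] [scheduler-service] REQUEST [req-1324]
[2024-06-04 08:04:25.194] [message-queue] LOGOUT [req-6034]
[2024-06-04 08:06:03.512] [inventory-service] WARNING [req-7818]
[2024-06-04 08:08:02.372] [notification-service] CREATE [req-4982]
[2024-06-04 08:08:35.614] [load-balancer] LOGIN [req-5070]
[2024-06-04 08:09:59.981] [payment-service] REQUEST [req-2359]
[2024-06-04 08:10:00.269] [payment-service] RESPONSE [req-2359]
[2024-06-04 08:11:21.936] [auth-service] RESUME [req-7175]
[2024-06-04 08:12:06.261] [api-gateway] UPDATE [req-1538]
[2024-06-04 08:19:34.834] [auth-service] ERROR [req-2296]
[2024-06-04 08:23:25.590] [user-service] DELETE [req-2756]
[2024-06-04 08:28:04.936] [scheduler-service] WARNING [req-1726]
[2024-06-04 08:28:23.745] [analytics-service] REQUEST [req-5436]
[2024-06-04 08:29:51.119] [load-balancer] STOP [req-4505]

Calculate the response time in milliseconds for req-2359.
288

To calculate latency:

1. Find REQUEST with id req-2359: 2024-06-04 08:09:59.981
2. Find RESPONSE with id req-2359: 2024-06-04 08:10:00.269
3. Latency: 2024-06-04 08:10:00.269 - 2024-06-04 08:09:59.981 = 288ms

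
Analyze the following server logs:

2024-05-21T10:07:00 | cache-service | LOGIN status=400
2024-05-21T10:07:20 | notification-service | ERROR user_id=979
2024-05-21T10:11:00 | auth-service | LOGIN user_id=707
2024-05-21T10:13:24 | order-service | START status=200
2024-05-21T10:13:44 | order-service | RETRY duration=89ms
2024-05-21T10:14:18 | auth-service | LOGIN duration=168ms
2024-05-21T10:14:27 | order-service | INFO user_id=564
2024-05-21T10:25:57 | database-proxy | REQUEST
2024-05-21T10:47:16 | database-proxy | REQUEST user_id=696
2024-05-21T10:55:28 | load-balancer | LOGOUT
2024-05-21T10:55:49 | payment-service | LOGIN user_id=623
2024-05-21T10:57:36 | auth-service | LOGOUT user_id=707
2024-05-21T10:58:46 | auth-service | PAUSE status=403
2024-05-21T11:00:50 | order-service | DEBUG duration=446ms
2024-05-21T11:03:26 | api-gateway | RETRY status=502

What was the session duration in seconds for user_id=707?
2796

To calculate session duration:

1. Find LOGIN event for user_id=707: 2024-05-21T10:11:00
2. Find LOGOUT event for user_id=707: 2024-05-21T10:57:36
3. Session duration: 2024-05-21T10:57:36 - 2024-05-21T10:11:00 = 2796 seconds (46 minutes)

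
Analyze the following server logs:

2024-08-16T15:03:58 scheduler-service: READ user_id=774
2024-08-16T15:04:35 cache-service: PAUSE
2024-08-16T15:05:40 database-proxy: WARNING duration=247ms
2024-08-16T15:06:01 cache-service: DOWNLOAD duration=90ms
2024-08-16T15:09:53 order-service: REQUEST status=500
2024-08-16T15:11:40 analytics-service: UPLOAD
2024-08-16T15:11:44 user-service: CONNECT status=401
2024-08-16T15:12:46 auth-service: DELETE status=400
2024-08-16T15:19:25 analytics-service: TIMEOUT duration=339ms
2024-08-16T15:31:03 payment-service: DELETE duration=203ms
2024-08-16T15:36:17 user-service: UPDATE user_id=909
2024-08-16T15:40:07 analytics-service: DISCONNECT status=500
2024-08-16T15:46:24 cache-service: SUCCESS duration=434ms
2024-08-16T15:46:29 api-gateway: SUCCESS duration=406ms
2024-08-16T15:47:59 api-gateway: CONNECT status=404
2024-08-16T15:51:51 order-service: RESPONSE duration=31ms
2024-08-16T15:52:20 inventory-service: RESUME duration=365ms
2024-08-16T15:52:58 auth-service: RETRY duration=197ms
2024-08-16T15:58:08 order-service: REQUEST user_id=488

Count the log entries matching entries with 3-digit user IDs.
3

To find matching entries:

1. Pattern to match: entries with 3-digit user IDs
2. Scan each log entry for the pattern
3. Count matches: 3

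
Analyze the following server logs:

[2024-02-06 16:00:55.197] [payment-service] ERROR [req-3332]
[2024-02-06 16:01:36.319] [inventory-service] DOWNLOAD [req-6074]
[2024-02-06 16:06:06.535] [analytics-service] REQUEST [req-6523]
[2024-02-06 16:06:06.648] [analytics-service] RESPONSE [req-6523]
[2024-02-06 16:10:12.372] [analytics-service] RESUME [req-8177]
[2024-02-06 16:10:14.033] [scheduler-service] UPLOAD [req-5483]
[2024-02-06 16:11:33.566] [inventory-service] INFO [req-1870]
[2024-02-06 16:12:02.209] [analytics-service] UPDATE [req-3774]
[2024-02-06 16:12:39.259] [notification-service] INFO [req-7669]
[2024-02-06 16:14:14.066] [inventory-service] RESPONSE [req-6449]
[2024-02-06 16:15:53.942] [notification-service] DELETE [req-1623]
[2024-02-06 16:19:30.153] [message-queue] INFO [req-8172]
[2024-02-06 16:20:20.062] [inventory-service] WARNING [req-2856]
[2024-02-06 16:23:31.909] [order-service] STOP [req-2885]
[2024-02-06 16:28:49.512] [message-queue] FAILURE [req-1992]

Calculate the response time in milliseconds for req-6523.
113

To calculate latency:

1. Find REQUEST with id req-6523: 2024-02-06 16:06:06.535
2. Find RESPONSE with id req-6523: 2024-02-06 16:06:06.648
3. Latency: 2024-02-06 16:06:06.648 - 2024-02-06 16:06:06.535 = 113ms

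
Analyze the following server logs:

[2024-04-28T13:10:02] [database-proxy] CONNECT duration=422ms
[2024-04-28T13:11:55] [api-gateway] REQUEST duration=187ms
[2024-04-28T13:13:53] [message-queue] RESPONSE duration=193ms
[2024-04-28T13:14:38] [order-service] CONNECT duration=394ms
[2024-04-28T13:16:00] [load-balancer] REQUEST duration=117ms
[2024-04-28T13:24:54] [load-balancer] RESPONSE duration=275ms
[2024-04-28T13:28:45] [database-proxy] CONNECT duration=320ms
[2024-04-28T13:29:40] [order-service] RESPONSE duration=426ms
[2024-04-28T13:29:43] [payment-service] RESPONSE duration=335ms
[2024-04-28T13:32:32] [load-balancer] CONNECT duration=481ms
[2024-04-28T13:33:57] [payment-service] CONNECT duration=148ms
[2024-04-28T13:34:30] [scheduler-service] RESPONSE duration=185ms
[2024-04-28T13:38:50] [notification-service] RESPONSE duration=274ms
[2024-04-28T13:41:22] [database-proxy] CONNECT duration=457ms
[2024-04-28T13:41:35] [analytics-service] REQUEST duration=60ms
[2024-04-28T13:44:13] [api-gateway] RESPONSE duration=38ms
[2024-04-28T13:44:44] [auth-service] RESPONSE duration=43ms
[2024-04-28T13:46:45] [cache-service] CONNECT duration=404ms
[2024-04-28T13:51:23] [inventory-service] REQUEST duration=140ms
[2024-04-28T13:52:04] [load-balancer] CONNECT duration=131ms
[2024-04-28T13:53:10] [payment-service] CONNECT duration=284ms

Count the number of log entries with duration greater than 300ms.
8

To count timeouts:

1. Threshold: 300ms
2. Extract duration from each log entry
3. Count entries where duration > 300
4. Timeout count: 8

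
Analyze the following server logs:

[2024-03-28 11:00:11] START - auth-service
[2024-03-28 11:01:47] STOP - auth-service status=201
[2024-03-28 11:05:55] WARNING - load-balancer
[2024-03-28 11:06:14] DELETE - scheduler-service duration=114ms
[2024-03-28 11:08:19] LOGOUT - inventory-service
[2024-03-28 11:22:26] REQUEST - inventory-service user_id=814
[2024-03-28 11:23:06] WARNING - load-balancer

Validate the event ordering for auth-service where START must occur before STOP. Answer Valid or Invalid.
Valid

To validate ordering:

1. Required order: START → STOP
2. Rule: START must occur before STOP
3. Check actual order of events for auth-service
4. Result: Valid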